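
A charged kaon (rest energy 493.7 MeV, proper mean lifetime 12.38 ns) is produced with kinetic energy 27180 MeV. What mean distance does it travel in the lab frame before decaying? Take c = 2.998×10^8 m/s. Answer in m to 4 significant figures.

γ = 1 + K/(m₀c²) = 1 + 27180/493.7 = 56.0537
β = √(1 − 1/γ²) = 0.999841
Dilated lifetime: γτ₀ = 56.0537 × 12.38 ns = 693.945 ns
d = βc·γτ₀ = 0.999841 × (2.998×10^8 m/s) × 6.93945×10^-7 s = 208.0 m

d ≈ 208.0 m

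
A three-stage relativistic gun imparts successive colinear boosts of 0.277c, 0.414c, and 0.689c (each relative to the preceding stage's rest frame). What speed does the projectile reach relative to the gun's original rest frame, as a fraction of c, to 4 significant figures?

u ≈ 0.9172c

Compose boost 2: (0.414 + 0.277)/(1 + 0.414×0.277) = 0.6910/1.11468 = 0.619910
Compose boost 3: (0.689 + 0.619910)/(1 + 0.689×0.619910) = 1.30891/1.42712 = 0.9172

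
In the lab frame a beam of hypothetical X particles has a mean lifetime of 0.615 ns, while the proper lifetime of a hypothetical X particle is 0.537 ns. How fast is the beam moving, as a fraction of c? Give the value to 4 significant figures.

γ = Δt/τ₀ = 0.615/0.537 = 1.14525
β = √(1 − 1/γ²) = √(1 − 1/1.14525²) = 0.4874

β ≈ 0.4874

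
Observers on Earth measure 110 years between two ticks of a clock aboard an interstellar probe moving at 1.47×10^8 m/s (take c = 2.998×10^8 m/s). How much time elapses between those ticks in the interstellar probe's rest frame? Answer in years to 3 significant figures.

β = v/c = 1.47×10^8 / 2.998×10^8 = 0.49033
γ = 1/√(1 − 0.49033²) = 1.1474
Proper time: τ₀ = Δt/γ = 110/1.1474 = 95.9 years

τ₀ ≈ 95.9 years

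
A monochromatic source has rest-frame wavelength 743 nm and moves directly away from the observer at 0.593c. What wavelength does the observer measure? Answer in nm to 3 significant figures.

λ_obs ≈ 1470 nm

Relativistic Doppler: λ_obs = λ_src √((1+β)/(1−β))
= 743 × √(1.5930/0.40700) = 743 × 1.9784 = 1470 nm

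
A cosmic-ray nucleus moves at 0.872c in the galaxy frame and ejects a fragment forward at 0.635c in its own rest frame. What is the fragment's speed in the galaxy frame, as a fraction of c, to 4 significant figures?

Compose boost 2: (0.635 + 0.872)/(1 + 0.635×0.872) = 1.507/1.55372 = 0.9699

u ≈ 0.9699c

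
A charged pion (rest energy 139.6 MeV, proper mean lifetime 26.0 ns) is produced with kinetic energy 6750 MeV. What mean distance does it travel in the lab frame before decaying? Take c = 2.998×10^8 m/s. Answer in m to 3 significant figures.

γ = 1 + K/(m₀c²) = 1 + 6750/139.6 = 49.352
β = √(1 − 1/γ²) = 0.99979
Dilated lifetime: γτ₀ = 49.352 × 26.0 ns = 1283.2 ns
d = βc·γτ₀ = 0.99979 × (2.998×10^8 m/s) × 1.2832×10^-6 s = 385 m

d ≈ 385 m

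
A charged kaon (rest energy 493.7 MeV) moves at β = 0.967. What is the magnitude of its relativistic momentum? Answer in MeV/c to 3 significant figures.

γ = 1/√(1 − 0.967²) = 3.9250
p = γβm₀c = 3.9250 × 0.967 × 493.7 MeV/c = 1870 MeV/c

p ≈ 1870 MeV/c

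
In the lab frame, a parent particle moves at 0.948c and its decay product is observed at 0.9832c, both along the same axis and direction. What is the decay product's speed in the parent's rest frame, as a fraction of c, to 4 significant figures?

Inverse velocity addition: u' = (u − v)/(1 − uv/c²)
= (0.9832 − 0.948)/(1 − 0.9832×0.948) = 0.03520/0.0679264 = 0.5182

u' ≈ 0.5182c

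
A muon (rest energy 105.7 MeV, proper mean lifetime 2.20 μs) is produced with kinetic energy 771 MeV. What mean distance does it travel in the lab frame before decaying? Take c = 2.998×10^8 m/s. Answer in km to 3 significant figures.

d ≈ 5.43 km

γ = 1 + K/(m₀c²) = 1 + 771/105.7 = 8.2942
β = √(1 − 1/γ²) = 0.99271
Dilated lifetime: γτ₀ = 8.2942 × 2.20 μs = 18.247 μs
d = βc·γτ₀ = 0.99271 × (2.998×10^8 m/s) × 1.8247×10^-5 s = 5.43 km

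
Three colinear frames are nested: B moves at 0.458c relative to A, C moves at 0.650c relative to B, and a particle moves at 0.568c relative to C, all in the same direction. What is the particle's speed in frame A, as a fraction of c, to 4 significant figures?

u ≈ 0.9575c

Compose boost 2: (0.650 + 0.458)/(1 + 0.650×0.458) = 1.108/1.29770 = 0.853818
Compose boost 3: (0.568 + 0.853818)/(1 + 0.568×0.853818) = 1.42182/1.48497 = 0.9575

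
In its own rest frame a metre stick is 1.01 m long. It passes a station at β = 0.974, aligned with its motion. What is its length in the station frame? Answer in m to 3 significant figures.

L ≈ 0.229 m

γ = 1/√(1 − 0.974²) = 4.4141
Length contraction: L = L₀/γ = 1.01/4.4141 = 0.229 m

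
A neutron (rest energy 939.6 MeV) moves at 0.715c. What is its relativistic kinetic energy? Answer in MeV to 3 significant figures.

γ = 1/√(1 − 0.715²) = 1.4304
K = (γ − 1)m₀c² = (1.4304 − 1) × 939.6 MeV = 0.43036 × 939.6 MeV = 404 MeV

K ≈ 404 MeV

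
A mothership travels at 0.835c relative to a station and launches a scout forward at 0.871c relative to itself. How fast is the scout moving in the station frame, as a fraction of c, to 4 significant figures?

Compose boost 2: (0.871 + 0.835)/(1 + 0.871×0.835) = 1.706/1.72728 = 0.9877

u ≈ 0.9877c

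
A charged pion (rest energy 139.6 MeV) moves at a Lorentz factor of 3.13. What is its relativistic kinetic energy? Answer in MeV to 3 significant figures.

K ≈ 297 MeV

γ = 3.13 (given)
K = (γ − 1)m₀c² = (3.13 − 1) × 139.6 MeV = 2.1300 × 139.6 MeV = 297 MeV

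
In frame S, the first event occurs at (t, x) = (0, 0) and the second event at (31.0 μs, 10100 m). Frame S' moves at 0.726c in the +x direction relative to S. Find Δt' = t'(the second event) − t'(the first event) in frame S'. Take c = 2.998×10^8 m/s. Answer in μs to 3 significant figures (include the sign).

Δt' ≈ 9.51 μs

γ = 1/√(1 − 0.726²) = 1.4541
Δt' = γ(Δt − vΔx/c²) = 1.4541 × (31.0 μs − 0.726×10100 m / (2.998×10^8 m/s))
= 1.4541 × (6.5417 μs) = 9.51 μs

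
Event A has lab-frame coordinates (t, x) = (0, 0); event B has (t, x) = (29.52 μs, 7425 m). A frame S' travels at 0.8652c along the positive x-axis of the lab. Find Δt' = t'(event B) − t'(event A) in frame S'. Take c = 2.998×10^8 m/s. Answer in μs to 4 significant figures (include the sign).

γ = 1/√(1 − 0.8652²) = 1.99431
Δt' = γ(Δt − vΔx/c²) = 1.99431 × (29.52 μs − 0.8652×7425 m / (2.998×10^8 m/s))
= 1.99431 × (8.09201 μs) = 16.14 μs

Δt' ≈ 16.14 μs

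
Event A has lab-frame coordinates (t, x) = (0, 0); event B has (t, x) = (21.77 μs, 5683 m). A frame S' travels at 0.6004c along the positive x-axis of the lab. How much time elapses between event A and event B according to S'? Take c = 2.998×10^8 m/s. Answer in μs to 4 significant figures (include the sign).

Δt' ≈ 12.99 μs

γ = 1/√(1 − 0.6004²) = 1.25047
Δt' = γ(Δt − vΔx/c²) = 1.25047 × (21.77 μs − 0.6004×5683 m / (2.998×10^8 m/s))
= 1.25047 × (10.3888 μs) = 12.99 μs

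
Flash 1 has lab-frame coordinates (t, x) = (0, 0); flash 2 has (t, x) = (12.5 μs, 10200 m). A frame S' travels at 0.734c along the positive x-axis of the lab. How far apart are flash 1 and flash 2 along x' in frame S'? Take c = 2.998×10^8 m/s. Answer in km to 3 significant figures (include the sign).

γ = 1/√(1 − 0.734²) = 1.4724
Δx' = γ(Δx − vΔt) = 1.4724 × (10200 m − 0.734×(2.998×10^8 m/s)×12.5×10^-6 s)
= 1.4724 × (7449.3 m) = 11.0 km

Δx' ≈ 11.0 km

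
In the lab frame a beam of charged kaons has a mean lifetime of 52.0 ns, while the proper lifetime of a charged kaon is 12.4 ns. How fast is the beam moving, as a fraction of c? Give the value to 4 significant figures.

β ≈ 0.9712

γ = Δt/τ₀ = 52.0/12.4 = 4.19355
β = √(1 − 1/γ²) = √(1 − 1/4.19355²) = 0.9712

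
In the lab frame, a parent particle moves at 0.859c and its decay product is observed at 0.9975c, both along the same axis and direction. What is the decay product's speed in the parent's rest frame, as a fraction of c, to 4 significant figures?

u' ≈ 0.9675c

Inverse velocity addition: u' = (u − v)/(1 − uv/c²)
= (0.9975 − 0.859)/(1 − 0.9975×0.859) = 0.1385/0.143147 = 0.9675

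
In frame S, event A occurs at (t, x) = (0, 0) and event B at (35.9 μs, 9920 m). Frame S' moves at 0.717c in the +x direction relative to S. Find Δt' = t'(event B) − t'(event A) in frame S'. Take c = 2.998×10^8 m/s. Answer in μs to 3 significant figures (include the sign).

γ = 1/√(1 − 0.717²) = 1.4346
Δt' = γ(Δt − vΔx/c²) = 1.4346 × (35.9 μs − 0.717×9920 m / (2.998×10^8 m/s))
= 1.4346 × (12.175 μs) = 17.5 μs

Δt' ≈ 17.5 μs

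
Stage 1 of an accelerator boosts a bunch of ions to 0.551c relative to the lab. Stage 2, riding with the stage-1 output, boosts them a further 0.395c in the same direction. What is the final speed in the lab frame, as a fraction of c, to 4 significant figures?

Compose boost 2: (0.395 + 0.551)/(1 + 0.395×0.551) = 0.9460/1.21765 = 0.7769

u ≈ 0.7769c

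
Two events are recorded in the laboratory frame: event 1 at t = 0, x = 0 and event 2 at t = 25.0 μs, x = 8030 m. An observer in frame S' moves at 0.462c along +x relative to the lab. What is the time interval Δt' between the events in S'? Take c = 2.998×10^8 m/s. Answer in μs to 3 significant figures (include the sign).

Δt' ≈ 14.2 μs

γ = 1/√(1 − 0.462²) = 1.1275
Δt' = γ(Δt − vΔx/c²) = 1.1275 × (25.0 μs − 0.462×8030 m / (2.998×10^8 m/s))
= 1.1275 × (12.626 μs) = 14.2 μs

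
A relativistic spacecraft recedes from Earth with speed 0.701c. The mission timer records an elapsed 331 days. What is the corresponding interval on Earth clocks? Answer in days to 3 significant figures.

Δt ≈ 464 days

γ = 1/√(1 − 0.701²) = 1.4022
Time dilation: Δt = γτ₀ = 1.4022 × 331 days = 464 days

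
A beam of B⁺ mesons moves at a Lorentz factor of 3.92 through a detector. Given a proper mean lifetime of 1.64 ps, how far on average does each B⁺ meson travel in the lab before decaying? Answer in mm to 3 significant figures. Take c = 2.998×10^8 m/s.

β = √(1 − 1/γ²) = √(1 − 1/3.92²) = 0.96691
Dilated lifetime: Δt = γτ₀ = 3.92 × 1.64 ps = 6.4288 ps
d = vΔt = 0.96691c × 6.4288 ps = 2.8988×10^8 m/s × 6.4288×10^-12 s = 1.86 mm

d ≈ 1.86 mm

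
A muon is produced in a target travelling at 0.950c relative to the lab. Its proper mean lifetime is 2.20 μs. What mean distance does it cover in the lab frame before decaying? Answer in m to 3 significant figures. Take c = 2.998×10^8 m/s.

d ≈ 2010 m

γ = 1/√(1 − 0.950²) = 3.2026
Dilated lifetime: Δt = γτ₀ = 3.2026 × 2.20 μs = 7.0456 μs
d = vΔt = 0.950c × 7.0456 μs = 2.8481×10^8 m/s × 7.0456×10^-6 s = 2010 m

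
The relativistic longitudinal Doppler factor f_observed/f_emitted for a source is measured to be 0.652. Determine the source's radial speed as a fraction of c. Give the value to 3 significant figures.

f_obs/f_src = √((1−β)/(1+β)) = 0.652  ⇒  (1−β)/(1+β) = 0.42510
β = |1 − D²|/(1 + D²) = |1 − 0.42510|/(1 + 0.42510) = 0.403

β ≈ 0.403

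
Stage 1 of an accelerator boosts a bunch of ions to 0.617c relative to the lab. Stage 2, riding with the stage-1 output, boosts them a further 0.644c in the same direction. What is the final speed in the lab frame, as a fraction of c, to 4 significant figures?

Compose boost 2: (0.644 + 0.617)/(1 + 0.644×0.617) = 1.261/1.39735 = 0.9024

u ≈ 0.9024c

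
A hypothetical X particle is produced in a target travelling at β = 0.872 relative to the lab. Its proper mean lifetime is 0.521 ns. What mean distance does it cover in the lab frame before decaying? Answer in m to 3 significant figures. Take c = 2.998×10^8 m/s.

γ = 1/√(1 − 0.872²) = 2.0429
Dilated lifetime: Δt = γτ₀ = 2.0429 × 0.521 ns = 1.0643 ns
d = vΔt = 0.872c × 1.0643 ns = 2.6143×10^8 m/s × 1.0643×10^-9 s = 0.278 m

d ≈ 0.278 m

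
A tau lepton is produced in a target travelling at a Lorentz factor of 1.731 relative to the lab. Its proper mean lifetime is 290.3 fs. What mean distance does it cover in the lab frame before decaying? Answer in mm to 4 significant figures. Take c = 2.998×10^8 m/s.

d ≈ 0.1230 mm

β = √(1 − 1/γ²) = √(1 − 1/1.731²) = 0.816249
Dilated lifetime: Δt = γτ₀ = 1.731 × 290.3 fs = 502.509 fs
d = vΔt = 0.816249c × 502.509 fs = 2.44711×10^8 m/s × 5.02509×10^-13 s = 0.1230 mm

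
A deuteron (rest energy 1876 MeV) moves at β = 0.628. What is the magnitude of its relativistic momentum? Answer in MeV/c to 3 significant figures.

γ = 1/√(1 − 0.628²) = 1.2850
p = γβm₀c = 1.2850 × 0.628 × 1876 MeV/c = 1510 MeV/c

p ≈ 1510 MeV/c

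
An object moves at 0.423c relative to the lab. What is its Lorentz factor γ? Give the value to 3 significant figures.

γ ≈ 1.10

γ = 1/√(1 − β²) = 1/√(1 − 0.423²) = 1/√(0.82107) = 1.10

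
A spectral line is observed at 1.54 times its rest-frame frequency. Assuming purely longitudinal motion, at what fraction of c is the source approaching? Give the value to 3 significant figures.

f_obs/f_src = √((1+β)/(1−β)) = 1.54  ⇒  (1+β)/(1−β) = 2.3716
β = |1 − D²|/(1 + D²) = |1 − 2.3716|/(1 + 2.3716) = 0.407

β ≈ 0.407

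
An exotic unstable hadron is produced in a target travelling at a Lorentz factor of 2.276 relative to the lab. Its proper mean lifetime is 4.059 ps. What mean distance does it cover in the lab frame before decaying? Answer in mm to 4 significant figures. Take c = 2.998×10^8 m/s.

β = √(1 − 1/γ²) = √(1 − 1/2.276²) = 0.898308
Dilated lifetime: Δt = γτ₀ = 2.276 × 4.059 ps = 9.23828 ps
d = vΔt = 0.898308c × 9.23828 ps = 2.69313×10^8 m/s × 9.23828×10^-12 s = 2.488 mm

d ≈ 2.488 mm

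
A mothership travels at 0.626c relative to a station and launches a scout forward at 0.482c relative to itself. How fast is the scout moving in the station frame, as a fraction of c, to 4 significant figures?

Compose boost 2: (0.482 + 0.626)/(1 + 0.482×0.626) = 1.108/1.30173 = 0.8512

u ≈ 0.8512c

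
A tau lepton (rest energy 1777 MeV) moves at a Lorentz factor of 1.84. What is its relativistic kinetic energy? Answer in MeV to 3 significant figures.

γ = 1.84 (given)
K = (γ − 1)m₀c² = (1.84 − 1) × 1777 MeV = 0.84000 × 1777 MeV = 1490 MeV

K ≈ 1490 MeV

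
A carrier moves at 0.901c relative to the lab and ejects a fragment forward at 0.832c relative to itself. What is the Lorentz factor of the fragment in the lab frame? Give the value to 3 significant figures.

u_lab = (0.832 + 0.901)/(1 + 0.832×0.901) = 1.733/1.74963 = 0.990494
γ = 1/√(1 − 0.990494²) = 7.27

γ ≈ 7.27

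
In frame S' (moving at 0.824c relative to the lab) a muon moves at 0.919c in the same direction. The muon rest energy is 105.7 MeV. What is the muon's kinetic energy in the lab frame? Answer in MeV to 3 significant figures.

u_lab = (0.919 + 0.824)/(1 + 0.919×0.824) = 0.991887
γ = 1/√(1 − 0.991887²) = 7.8666
K = (γ − 1)m₀c² = (7.8666 − 1) × 105.7 = 6.8666 × 105.7 = 726 MeV

K ≈ 726 MeV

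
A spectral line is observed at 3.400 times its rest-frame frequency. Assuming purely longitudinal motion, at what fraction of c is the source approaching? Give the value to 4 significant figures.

β ≈ 0.8408

f_obs/f_src = √((1+β)/(1−β)) = 3.400  ⇒  (1+β)/(1−β) = 11.5600
β = |1 − D²|/(1 + D²) = |1 − 11.5600|/(1 + 11.5600) = 0.8408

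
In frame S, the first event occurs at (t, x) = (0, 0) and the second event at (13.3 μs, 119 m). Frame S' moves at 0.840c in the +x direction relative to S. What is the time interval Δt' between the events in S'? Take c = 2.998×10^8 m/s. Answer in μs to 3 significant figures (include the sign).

γ = 1/√(1 − 0.840²) = 1.8430
Δt' = γ(Δt − vΔx/c²) = 1.8430 × (13.3 μs − 0.840×119 m / (2.998×10^8 m/s))
= 1.8430 × (12.967 μs) = 23.9 μs

Δt' ≈ 23.9 μs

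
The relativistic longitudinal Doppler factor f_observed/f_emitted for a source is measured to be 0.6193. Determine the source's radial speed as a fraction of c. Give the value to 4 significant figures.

β ≈ 0.4456

f_obs/f_src = √((1−β)/(1+β)) = 0.6193  ⇒  (1−β)/(1+β) = 0.383532
β = |1 − D²|/(1 + D²) = |1 − 0.383532|/(1 + 0.383532) = 0.4456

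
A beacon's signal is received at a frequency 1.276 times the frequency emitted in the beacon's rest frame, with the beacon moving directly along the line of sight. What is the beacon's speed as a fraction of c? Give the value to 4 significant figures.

β ≈ 0.2390

f_obs/f_src = √((1+β)/(1−β)) = 1.276  ⇒  (1+β)/(1−β) = 1.62818
β = |1 − D²|/(1 + D²) = |1 − 1.62818|/(1 + 1.62818) = 0.2390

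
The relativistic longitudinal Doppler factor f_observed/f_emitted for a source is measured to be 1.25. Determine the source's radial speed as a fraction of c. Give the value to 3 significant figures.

β ≈ 0.220

f_obs/f_src = √((1+β)/(1−β)) = 1.25  ⇒  (1+β)/(1−β) = 1.5625
β = |1 − D²|/(1 + D²) = |1 − 1.5625|/(1 + 1.5625) = 0.220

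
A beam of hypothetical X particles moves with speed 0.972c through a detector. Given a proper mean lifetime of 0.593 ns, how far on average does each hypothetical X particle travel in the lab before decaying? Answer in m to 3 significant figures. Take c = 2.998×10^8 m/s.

d ≈ 0.735 m

γ = 1/√(1 − 0.972²) = 4.2557
Dilated lifetime: Δt = γτ₀ = 4.2557 × 0.593 ns = 2.5236 ns
d = vΔt = 0.972c × 2.5236 ns = 2.9141×10^8 m/s × 2.5236×10^-9 s = 0.735 m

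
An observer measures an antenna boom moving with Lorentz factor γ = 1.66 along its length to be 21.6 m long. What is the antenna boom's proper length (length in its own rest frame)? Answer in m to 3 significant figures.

γ = 1.66 (given)
L₀ = γL = 1.66 × 21.6 = 35.9 m

L₀ ≈ 35.9 m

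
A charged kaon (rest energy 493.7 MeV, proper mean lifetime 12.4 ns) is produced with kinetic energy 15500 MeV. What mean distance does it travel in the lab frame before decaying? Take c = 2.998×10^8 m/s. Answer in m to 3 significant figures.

d ≈ 120 m

γ = 1 + K/(m₀c²) = 1 + 15500/493.7 = 32.396
β = √(1 − 1/γ²) = 0.99952
Dilated lifetime: γτ₀ = 32.396 × 12.4 ns = 401.71 ns
d = βc·γτ₀ = 0.99952 × (2.998×10^8 m/s) × 4.0171×10^-7 s = 120 m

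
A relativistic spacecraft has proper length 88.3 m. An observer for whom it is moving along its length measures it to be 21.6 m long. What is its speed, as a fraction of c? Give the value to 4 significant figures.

β ≈ 0.9696

γ = L₀/L = 88.3/21.6 = 4.08796
β = √(1 − 1/γ²) = 0.9696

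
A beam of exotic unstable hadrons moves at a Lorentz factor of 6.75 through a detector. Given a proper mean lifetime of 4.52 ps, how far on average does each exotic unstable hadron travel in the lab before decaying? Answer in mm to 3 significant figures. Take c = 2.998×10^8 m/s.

d ≈ 9.05 mm

β = √(1 − 1/γ²) = √(1 − 1/6.75²) = 0.98897
Dilated lifetime: Δt = γτ₀ = 6.75 × 4.52 ps = 30.510 ps
d = vΔt = 0.98897c × 30.510 ps = 2.9649×10^8 m/s × 3.0510×10^-11 s = 9.05 mm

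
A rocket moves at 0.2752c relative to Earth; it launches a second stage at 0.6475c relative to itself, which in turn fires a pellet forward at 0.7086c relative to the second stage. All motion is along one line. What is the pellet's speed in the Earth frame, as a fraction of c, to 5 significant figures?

Compose boost 2: (0.6475 + 0.2752)/(1 + 0.6475×0.2752) = 0.92270/1.178192 = 0.7831491
Compose boost 3: (0.7086 + 0.7831491)/(1 + 0.7086×0.7831491) = 1.491749/1.554939 = 0.95936

u ≈ 0.95936c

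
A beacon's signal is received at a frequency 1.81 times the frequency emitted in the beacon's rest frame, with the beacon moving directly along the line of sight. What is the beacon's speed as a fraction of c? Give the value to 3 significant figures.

β ≈ 0.532

f_obs/f_src = √((1+β)/(1−β)) = 1.81  ⇒  (1+β)/(1−β) = 3.2761
β = |1 − D²|/(1 + D²) = |1 − 3.2761|/(1 + 3.2761) = 0.532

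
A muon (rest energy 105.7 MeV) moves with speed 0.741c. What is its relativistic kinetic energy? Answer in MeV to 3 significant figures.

K ≈ 51.7 MeV

γ = 1/√(1 − 0.741²) = 1.4892
K = (γ − 1)m₀c² = (1.4892 − 1) × 105.7 MeV = 0.48919 × 105.7 MeV = 51.7 MeV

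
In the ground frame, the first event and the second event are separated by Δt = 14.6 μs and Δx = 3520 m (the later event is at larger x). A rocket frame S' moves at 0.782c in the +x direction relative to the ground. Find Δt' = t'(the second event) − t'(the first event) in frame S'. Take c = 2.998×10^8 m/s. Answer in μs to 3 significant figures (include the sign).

γ = 1/√(1 − 0.782²) = 1.6044
Δt' = γ(Δt − vΔx/c²) = 1.6044 × (14.6 μs − 0.782×3520 m / (2.998×10^8 m/s))
= 1.6044 × (5.4184 μs) = 8.69 μs

Δt' ≈ 8.69 μs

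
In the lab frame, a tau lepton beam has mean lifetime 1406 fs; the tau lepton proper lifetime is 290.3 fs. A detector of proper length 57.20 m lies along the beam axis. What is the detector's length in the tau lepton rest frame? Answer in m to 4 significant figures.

L ≈ 11.81 m

Time dilation ⇒ γ = Δt/τ₀ = 1406/290.3 = 4.84327
Length contraction: L = L₀/γ = 57.20/4.84327 = 11.81 m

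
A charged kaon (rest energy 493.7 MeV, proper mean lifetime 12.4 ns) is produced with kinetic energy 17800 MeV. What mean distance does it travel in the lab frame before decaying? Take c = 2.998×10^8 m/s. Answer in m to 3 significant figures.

γ = 1 + K/(m₀c²) = 1 + 17800/493.7 = 37.054
β = √(1 − 1/γ²) = 0.99964
Dilated lifetime: γτ₀ = 37.054 × 12.4 ns = 459.47 ns
d = βc·γτ₀ = 0.99964 × (2.998×10^8 m/s) × 4.5947×10^-7 s = 138 m

d ≈ 138 m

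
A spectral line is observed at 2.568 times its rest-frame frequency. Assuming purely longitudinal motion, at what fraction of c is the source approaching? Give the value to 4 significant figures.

f_obs/f_src = √((1+β)/(1−β)) = 2.568  ⇒  (1+β)/(1−β) = 6.59462
β = |1 − D²|/(1 + D²) = |1 − 6.59462|/(1 + 6.59462) = 0.7367

β ≈ 0.7367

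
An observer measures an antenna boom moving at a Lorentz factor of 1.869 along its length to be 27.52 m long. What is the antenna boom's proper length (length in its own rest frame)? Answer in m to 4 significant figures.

L₀ ≈ 51.43 m

γ = 1.869 (given)
L₀ = γL = 1.869 × 27.52 = 51.43 m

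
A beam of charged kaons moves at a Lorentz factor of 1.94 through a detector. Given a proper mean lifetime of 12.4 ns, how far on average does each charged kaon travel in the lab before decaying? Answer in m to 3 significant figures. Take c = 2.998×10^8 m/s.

β = √(1 − 1/γ²) = √(1 − 1/1.94²) = 0.85691
Dilated lifetime: Δt = γτ₀ = 1.94 × 12.4 ns = 24.056 ns
d = vΔt = 0.85691c × 24.056 ns = 2.5690×10^8 m/s × 2.4056×10^-8 s = 6.18 m

d ≈ 6.18 m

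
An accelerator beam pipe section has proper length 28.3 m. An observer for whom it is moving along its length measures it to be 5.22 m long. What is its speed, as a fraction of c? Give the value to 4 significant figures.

γ = L₀/L = 28.3/5.22 = 5.42146
β = √(1 − 1/γ²) = 0.9828

β ≈ 0.9828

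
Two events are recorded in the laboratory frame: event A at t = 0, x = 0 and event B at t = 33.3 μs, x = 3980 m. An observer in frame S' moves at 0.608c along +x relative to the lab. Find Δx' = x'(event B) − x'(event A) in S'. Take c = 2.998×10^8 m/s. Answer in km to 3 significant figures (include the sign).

γ = 1/√(1 − 0.608²) = 1.2595
Δx' = γ(Δx − vΔt) = 1.2595 × (3980 m − 0.608×(2.998×10^8 m/s)×33.3×10^-6 s)
= 1.2595 × (-2089.9 m) = -2.63 km

Δx' ≈ -2.63 km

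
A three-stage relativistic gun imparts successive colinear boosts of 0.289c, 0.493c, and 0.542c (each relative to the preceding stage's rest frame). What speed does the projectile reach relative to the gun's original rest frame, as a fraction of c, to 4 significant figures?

u ≈ 0.8946c

Compose boost 2: (0.493 + 0.289)/(1 + 0.493×0.289) = 0.7820/1.14248 = 0.684478
Compose boost 3: (0.542 + 0.684478)/(1 + 0.542×0.684478) = 1.22648/1.37099 = 0.8946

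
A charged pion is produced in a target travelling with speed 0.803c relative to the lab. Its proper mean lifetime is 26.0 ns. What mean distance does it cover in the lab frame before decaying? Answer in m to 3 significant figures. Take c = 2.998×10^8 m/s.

d ≈ 10.5 m

γ = 1/√(1 − 0.803²) = 1.6779
Dilated lifetime: Δt = γτ₀ = 1.6779 × 26.0 ns = 43.626 ns
d = vΔt = 0.803c × 43.626 ns = 2.4074×10^8 m/s × 4.3626×10^-8 s = 10.5 m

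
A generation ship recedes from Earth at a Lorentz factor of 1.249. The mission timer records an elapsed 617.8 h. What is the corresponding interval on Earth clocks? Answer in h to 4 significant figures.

Δt ≈ 771.6 h

γ = 1.249 (given)
Time dilation: Δt = γτ₀ = 1.249 × 617.8 h = 771.6 h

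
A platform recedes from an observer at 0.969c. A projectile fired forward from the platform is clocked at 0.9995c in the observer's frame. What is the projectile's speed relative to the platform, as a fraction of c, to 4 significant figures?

u' ≈ 0.9687c

Inverse velocity addition: u' = (u − v)/(1 − uv/c²)
= (0.9995 − 0.969)/(1 − 0.9995×0.969) = 0.03050/0.0314845 = 0.9687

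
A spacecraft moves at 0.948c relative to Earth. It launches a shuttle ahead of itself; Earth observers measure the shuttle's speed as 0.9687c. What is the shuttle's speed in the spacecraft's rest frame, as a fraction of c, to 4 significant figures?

Inverse velocity addition: u' = (u − v)/(1 − uv/c²)
= (0.9687 − 0.948)/(1 − 0.9687×0.948) = 0.02070/0.0816724 = 0.2535

u' ≈ 0.2535c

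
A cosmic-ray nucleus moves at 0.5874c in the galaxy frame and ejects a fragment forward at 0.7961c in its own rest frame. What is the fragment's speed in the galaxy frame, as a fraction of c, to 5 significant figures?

u ≈ 0.94268c

Compose boost 2: (0.7961 + 0.5874)/(1 + 0.7961×0.5874) = 1.3835/1.467629 = 0.94268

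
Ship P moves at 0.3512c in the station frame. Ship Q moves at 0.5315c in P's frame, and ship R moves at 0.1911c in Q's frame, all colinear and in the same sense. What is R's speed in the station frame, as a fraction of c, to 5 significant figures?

Compose boost 2: (0.5315 + 0.3512)/(1 + 0.5315×0.3512) = 0.88270/1.186663 = 0.7438507
Compose boost 3: (0.1911 + 0.7438507)/(1 + 0.1911×0.7438507) = 0.9349507/1.142150 = 0.81859

u ≈ 0.81859c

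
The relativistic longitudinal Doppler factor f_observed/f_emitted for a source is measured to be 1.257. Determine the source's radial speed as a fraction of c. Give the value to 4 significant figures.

β ≈ 0.2248

f_obs/f_src = √((1+β)/(1−β)) = 1.257  ⇒  (1+β)/(1−β) = 1.58005
β = |1 − D²|/(1 + D²) = |1 − 1.58005|/(1 + 1.58005) = 0.2248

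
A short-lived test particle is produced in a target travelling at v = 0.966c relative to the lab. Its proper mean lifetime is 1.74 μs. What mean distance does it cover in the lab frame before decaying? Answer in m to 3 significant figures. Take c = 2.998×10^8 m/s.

d ≈ 1950 m

γ = 1/√(1 − 0.966²) = 3.8678
Dilated lifetime: Δt = γτ₀ = 3.8678 × 1.74 μs = 6.7300 μs
d = vΔt = 0.966c × 6.7300 μs = 2.8961×10^8 m/s × 6.7300×10^-6 s = 1950 m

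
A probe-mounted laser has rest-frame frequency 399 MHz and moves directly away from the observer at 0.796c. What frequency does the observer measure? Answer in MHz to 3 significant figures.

f_obs ≈ 134 MHz

Relativistic Doppler: f_obs = f_src √((1−β)/(1+β))
= 399 × √(0.20400/1.7960) = 399 × 0.33702 = 134 MHz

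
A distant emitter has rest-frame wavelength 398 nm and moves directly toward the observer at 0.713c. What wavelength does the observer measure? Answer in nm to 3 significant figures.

λ_obs ≈ 163 nm

Relativistic Doppler: λ_obs = λ_src √((1−β)/(1+β))
= 398 × √(0.28700/1.7130) = 398 × 0.40932 = 163 nm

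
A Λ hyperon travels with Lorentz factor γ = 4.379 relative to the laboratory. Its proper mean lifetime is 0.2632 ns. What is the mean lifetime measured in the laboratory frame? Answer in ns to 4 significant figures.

γ = 4.379 (given)
Time dilation: Δt = γτ₀ = 4.379 × 0.2632 ns = 1.153 ns

Δt ≈ 1.153 ns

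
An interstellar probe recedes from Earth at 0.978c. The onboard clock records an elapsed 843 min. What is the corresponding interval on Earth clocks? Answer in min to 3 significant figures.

γ = 1/√(1 − 0.978²) = 4.7938
Time dilation: Δt = γτ₀ = 4.7938 × 843 min = 4040 min

Δt ≈ 4040 min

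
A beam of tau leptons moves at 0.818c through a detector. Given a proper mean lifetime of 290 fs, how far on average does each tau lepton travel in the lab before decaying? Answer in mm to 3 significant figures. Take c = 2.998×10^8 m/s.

d ≈ 0.124 mm

γ = 1/√(1 − 0.818²) = 1.7385
Dilated lifetime: Δt = γτ₀ = 1.7385 × 290 fs = 504.16 fs
d = vΔt = 0.818c × 504.16 fs = 2.4524×10^8 m/s × 5.0416×10^-13 s = 0.124 mm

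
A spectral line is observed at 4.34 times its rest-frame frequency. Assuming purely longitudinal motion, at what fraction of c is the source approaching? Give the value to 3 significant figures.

β ≈ 0.899

f_obs/f_src = √((1+β)/(1−β)) = 4.34  ⇒  (1+β)/(1−β) = 18.836
β = |1 − D²|/(1 + D²) = |1 − 18.836|/(1 + 18.836) = 0.899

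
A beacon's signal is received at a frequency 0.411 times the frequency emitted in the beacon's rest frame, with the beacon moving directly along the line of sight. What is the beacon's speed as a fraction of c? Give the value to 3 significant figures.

β ≈ 0.711

f_obs/f_src = √((1−β)/(1+β)) = 0.411  ⇒  (1−β)/(1+β) = 0.16892
β = |1 − D²|/(1 + D²) = |1 − 0.16892|/(1 + 0.16892) = 0.711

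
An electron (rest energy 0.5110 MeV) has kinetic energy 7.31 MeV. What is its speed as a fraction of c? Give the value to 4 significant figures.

γ = 1 + K/(m₀c²) = 1 + 7.31/0.5110 = 15.3053
β = √(1 − 1/γ²) = 0.9979

β ≈ 0.9979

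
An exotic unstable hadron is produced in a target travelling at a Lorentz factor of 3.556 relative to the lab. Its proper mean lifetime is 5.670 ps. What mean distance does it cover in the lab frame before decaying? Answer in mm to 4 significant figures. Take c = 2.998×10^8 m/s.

d ≈ 5.801 mm

β = √(1 − 1/γ²) = √(1 − 1/3.556²) = 0.959645
Dilated lifetime: Δt = γτ₀ = 3.556 × 5.670 ps = 20.1625 ps
d = vΔt = 0.959645c × 20.1625 ps = 2.87702×10^8 m/s × 2.01625×10^-11 s = 5.801 mm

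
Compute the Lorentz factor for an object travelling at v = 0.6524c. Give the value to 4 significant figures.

γ ≈ 1.319

γ = 1/√(1 − β²) = 1/√(1 − 0.6524²) = 1/√(0.574374) = 1.319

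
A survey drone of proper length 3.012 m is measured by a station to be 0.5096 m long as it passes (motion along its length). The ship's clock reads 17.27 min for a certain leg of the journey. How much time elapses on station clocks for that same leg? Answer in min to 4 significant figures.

Δt ≈ 102.1 min

Length contraction ⇒ γ = L₀/L = 3.012/0.5096 = 5.91052
Time dilation: Δt = γτ₀ = 5.91052 × 17.27 min = 102.1 min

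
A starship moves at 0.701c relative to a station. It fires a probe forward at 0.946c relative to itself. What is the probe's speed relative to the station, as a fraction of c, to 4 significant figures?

u ≈ 0.9903c

Relativistic velocity addition: u = (u' + v)/(1 + u'v/c²)
= (0.946 + 0.701)/(1 + 0.946×0.701) = 1.647/1.66315 = 0.9903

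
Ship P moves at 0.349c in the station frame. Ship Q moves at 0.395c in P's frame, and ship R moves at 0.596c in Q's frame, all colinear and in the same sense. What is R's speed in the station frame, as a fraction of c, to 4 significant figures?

Compose boost 2: (0.395 + 0.349)/(1 + 0.395×0.349) = 0.7440/1.13786 = 0.653862
Compose boost 3: (0.596 + 0.653862)/(1 + 0.596×0.653862) = 1.24986/1.38970 = 0.8994

u ≈ 0.8994c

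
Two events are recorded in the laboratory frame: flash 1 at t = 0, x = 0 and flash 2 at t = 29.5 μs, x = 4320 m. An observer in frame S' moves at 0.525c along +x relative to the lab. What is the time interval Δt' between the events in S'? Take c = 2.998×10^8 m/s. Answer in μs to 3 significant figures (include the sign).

γ = 1/√(1 − 0.525²) = 1.1749
Δt' = γ(Δt − vΔx/c²) = 1.1749 × (29.5 μs − 0.525×4320 m / (2.998×10^8 m/s))
= 1.1749 × (21.935 μs) = 25.8 μs

Δt' ≈ 25.8 μs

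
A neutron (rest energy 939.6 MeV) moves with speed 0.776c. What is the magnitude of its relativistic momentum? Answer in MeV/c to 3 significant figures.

p ≈ 1160 MeV/c

γ = 1/√(1 − 0.776²) = 1.5855
p = γβm₀c = 1.5855 × 0.776 × 939.6 MeV/c = 1160 MeV/c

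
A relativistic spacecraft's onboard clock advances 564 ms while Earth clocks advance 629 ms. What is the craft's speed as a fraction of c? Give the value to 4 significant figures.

γ = Δt/τ₀ = 629/564 = 1.11525
β = √(1 − 1/γ²) = √(1 − 1/1.11525²) = 0.4427

β ≈ 0.4427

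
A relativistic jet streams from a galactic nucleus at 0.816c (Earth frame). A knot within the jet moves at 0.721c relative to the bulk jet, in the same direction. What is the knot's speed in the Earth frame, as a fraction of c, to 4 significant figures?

u ≈ 0.9677c

Relativistic velocity addition: u = (u' + v)/(1 + u'v/c²)
= (0.721 + 0.816)/(1 + 0.721×0.816) = 1.537/1.58834 = 0.9677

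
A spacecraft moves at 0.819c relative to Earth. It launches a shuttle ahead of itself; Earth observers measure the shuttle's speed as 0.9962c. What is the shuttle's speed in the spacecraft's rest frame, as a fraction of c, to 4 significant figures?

Inverse velocity addition: u' = (u − v)/(1 − uv/c²)
= (0.9962 − 0.819)/(1 − 0.9962×0.819) = 0.1772/0.184112 = 0.9625

u' ≈ 0.9625c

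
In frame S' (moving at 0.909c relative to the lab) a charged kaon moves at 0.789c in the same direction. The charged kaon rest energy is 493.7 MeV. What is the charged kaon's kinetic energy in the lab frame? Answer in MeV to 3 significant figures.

u_lab = (0.789 + 0.909)/(1 + 0.789×0.909) = 0.988818
γ = 1/√(1 − 0.988818²) = 6.7058
K = (γ − 1)m₀c² = (6.7058 − 1) × 493.7 = 5.7058 × 493.7 = 2820 MeV

K ≈ 2820 MeV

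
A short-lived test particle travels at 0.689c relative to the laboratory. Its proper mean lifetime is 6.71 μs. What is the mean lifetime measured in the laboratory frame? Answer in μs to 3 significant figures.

γ = 1/√(1 − 0.689²) = 1.3798
Time dilation: Δt = γτ₀ = 1.3798 × 6.71 μs = 9.26 μs

Δt ≈ 9.26 μs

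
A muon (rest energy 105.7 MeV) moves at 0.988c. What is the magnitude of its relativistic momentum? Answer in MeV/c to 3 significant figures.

γ = 1/√(1 − 0.988²) = 6.4744
p = γβm₀c = 6.4744 × 0.988 × 105.7 MeV/c = 676 MeV/c

p ≈ 676 MeV/c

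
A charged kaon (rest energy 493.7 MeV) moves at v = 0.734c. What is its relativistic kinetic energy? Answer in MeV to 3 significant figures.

K ≈ 233 MeV

γ = 1/√(1 − 0.734²) = 1.4724
K = (γ − 1)m₀c² = (1.4724 − 1) × 493.7 MeV = 0.47243 × 493.7 MeV = 233 MeV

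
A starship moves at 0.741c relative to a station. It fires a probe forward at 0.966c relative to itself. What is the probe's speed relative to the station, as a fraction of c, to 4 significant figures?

u ≈ 0.9949c

Relativistic velocity addition: u = (u' + v)/(1 + u'v/c²)
= (0.966 + 0.741)/(1 + 0.966×0.741) = 1.707/1.71581 = 0.9949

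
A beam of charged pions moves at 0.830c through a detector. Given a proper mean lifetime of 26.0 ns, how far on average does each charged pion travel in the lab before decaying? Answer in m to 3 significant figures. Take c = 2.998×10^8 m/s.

γ = 1/√(1 − 0.830²) = 1.7929
Dilated lifetime: Δt = γτ₀ = 1.7929 × 26.0 ns = 46.615 ns
d = vΔt = 0.830c × 46.615 ns = 2.4883×10^8 m/s × 4.6615×10^-8 s = 11.6 m

d ≈ 11.6 m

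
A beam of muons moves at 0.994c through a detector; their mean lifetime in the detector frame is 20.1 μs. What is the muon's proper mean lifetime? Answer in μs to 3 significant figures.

τ₀ ≈ 2.20 μs

γ = 1/√(1 − 0.994²) = 9.1424
Proper time: τ₀ = Δt/γ = 20.1/9.1424 = 2.20 μs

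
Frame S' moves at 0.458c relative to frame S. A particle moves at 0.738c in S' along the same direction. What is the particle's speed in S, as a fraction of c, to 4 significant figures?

u ≈ 0.8939c

Relativistic velocity addition: u = (u' + v)/(1 + u'v/c²)
= (0.738 + 0.458)/(1 + 0.738×0.458) = 1.196/1.33800 = 0.8939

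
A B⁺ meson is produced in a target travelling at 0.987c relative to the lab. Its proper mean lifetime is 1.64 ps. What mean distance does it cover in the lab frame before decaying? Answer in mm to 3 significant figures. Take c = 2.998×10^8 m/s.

γ = 1/√(1 − 0.987²) = 6.2220
Dilated lifetime: Δt = γτ₀ = 6.2220 × 1.64 ps = 10.204 ps
d = vΔt = 0.987c × 10.204 ps = 2.9590×10^8 m/s × 1.0204×10^-11 s = 3.02 mm

d ≈ 3.02 mm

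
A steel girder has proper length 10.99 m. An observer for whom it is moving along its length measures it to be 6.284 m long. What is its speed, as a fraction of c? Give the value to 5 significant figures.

β ≈ 0.82040

γ = L₀/L = 10.99/6.284 = 1.748886
β = √(1 − 1/γ²) = 0.82040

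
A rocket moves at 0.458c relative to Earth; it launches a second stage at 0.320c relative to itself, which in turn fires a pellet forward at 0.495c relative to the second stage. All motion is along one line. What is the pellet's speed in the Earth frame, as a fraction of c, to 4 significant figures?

u ≈ 0.8785c

Compose boost 2: (0.320 + 0.458)/(1 + 0.320×0.458) = 0.7780/1.14656 = 0.678551
Compose boost 3: (0.495 + 0.678551)/(1 + 0.495×0.678551) = 1.17355/1.33588 = 0.8785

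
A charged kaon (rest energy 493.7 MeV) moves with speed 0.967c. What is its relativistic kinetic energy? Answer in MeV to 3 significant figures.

γ = 1/√(1 − 0.967²) = 3.9250
K = (γ − 1)m₀c² = (3.9250 − 1) × 493.7 MeV = 2.9250 × 493.7 MeV = 1440 MeV

K ≈ 1440 MeV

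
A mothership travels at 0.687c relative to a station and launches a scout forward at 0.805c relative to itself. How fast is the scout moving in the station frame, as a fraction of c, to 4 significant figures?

Compose boost 2: (0.805 + 0.687)/(1 + 0.805×0.687) = 1.492/1.55303 = 0.9607

u ≈ 0.9607c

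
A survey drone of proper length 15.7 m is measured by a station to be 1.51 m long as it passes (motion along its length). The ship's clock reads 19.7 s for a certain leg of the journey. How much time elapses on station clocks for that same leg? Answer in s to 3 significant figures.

Length contraction ⇒ γ = L₀/L = 15.7/1.51 = 10.397
Time dilation: Δt = γτ₀ = 10.397 × 19.7 s = 205 s

Δt ≈ 205 s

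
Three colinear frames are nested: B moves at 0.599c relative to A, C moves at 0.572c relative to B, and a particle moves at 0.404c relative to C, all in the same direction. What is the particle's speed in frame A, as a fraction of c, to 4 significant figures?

Compose boost 2: (0.572 + 0.599)/(1 + 0.572×0.599) = 1.171/1.34263 = 0.872170
Compose boost 3: (0.404 + 0.872170)/(1 + 0.404×0.872170) = 1.27617/1.35236 = 0.9437

u ≈ 0.9437c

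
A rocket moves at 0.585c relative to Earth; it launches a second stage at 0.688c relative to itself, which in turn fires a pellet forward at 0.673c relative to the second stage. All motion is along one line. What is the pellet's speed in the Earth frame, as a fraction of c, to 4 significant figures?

Compose boost 2: (0.688 + 0.585)/(1 + 0.688×0.585) = 1.273/1.40248 = 0.907678
Compose boost 3: (0.673 + 0.907678)/(1 + 0.673×0.907678) = 1.58068/1.61087 = 0.9813

u ≈ 0.9813c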